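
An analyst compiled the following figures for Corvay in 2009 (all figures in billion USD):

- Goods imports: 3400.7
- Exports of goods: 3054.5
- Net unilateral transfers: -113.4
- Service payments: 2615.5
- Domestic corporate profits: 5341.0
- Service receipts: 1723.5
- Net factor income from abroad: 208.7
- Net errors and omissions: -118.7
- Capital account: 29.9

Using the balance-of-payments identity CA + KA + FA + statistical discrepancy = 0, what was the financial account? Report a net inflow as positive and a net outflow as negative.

1231.7

Goods balance = 3054.5 - 3400.7 = -346.2
Services balance = 1723.5 - 2615.5 = -892.0
Trade balance (goods + services) = -346.2 + (-892.0) = -1238.2
Net primary income = 208.7
Net secondary income = -113.4
Current account = -1238.2 + 208.7 + (-113.4) = -1142.9
Financial account = -(-1142.9 + 29.9 + (-118.7)) = 1231.7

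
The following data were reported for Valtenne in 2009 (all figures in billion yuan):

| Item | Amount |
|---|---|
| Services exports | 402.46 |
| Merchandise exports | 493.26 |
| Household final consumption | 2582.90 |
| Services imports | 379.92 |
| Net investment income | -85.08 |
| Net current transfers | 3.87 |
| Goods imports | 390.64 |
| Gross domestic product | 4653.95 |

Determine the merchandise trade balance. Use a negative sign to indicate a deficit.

Goods balance = 493.26 - 390.64 = 102.62

102.62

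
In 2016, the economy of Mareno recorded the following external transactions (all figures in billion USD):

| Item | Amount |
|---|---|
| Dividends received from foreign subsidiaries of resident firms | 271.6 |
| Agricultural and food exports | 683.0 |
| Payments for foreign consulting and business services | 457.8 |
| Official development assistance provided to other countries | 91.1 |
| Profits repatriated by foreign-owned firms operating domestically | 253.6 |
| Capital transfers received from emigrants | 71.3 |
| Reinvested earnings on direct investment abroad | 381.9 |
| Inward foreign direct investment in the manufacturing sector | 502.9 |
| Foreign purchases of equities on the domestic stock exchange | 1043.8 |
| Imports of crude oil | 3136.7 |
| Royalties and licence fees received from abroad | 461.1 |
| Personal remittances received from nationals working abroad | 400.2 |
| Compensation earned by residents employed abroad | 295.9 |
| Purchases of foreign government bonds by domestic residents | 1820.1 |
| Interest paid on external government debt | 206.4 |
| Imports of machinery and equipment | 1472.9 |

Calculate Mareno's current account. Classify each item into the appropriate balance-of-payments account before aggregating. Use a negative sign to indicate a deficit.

-3124.8

Goods: -1472.9 - 3136.7 + 683.0 = -3926.6
Services: 461.1 - 457.8 = 3.3
Primary income: 295.9 + 381.9 - 206.4 + 271.6 - 253.6 = 489.4
Secondary income: -91.1 + 400.2 = 309.1
Current account = (-3926.6) + 3.3 + 489.4 + 309.1 = -3124.8
(Excluded from the current account — capital account: capital transfers received from emigrants 71.3; financial account: inward foreign direct investment in the manufacturing sector 502.9, foreign purchases of equities on the domestic stock exchange 1043.8, purchases of foreign government bonds by domestic residents 1820.1.)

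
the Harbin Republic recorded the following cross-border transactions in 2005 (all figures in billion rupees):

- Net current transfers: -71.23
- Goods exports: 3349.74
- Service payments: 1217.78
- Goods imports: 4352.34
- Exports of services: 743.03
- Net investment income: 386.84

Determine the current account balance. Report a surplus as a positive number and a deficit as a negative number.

-1161.74

Goods balance = 3349.74 - 4352.34 = -1002.60
Services balance = 743.03 - 1217.78 = -474.75
Trade balance (goods + services) = -1002.60 + (-474.75) = -1477.35
Net primary income = 386.84
Net secondary income = -71.23
Current account = -1477.35 + 386.84 + (-71.23) = -1161.74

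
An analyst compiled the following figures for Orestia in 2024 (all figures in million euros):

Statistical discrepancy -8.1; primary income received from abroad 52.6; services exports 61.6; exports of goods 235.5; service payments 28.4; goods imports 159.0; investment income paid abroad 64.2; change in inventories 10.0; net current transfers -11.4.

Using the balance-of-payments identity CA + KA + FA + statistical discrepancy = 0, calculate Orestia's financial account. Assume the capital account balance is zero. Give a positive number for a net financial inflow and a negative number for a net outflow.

Goods balance = 235.5 - 159.0 = 76.5
Services balance = 61.6 - 28.4 = 33.2
Trade balance (goods + services) = 76.5 + 33.2 = 109.7
Net primary income = 52.6 - 64.2 = -11.6
Net secondary income = -11.4
Current account = 109.7 + (-11.6) + (-11.4) = 86.7
Financial account = -(86.7 + (-8.1)) = -78.6

-78.6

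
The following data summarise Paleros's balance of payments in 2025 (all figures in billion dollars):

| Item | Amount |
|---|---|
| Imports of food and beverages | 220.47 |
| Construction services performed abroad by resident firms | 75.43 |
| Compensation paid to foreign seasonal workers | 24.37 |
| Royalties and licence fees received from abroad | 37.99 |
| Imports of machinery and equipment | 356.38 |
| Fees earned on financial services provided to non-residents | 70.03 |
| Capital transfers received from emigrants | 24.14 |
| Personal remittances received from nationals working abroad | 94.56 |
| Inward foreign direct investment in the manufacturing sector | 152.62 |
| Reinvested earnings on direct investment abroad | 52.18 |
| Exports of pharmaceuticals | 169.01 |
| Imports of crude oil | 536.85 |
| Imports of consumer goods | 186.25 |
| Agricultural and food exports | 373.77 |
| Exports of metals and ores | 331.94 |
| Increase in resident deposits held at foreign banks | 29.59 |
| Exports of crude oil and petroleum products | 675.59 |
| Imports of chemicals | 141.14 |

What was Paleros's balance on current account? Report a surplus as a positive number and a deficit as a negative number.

415.04

Goods: -220.47 + 331.94 + 373.77 - 186.25 - 356.38 - 536.85 + 169.01 - 141.14 + 675.59 = 109.22
Services: 37.99 + 75.43 + 70.03 = 183.45
Primary income: 52.18 - 24.37 = 27.81
Secondary income: 94.56
Current account = 109.22 + 183.45 + 27.81 + 94.56 = 415.04
(Excluded from the current account — capital account: capital transfers received from emigrants 24.14; financial account: inward foreign direct investment in the manufacturing sector 152.62, increase in resident deposits held at foreign banks 29.59.)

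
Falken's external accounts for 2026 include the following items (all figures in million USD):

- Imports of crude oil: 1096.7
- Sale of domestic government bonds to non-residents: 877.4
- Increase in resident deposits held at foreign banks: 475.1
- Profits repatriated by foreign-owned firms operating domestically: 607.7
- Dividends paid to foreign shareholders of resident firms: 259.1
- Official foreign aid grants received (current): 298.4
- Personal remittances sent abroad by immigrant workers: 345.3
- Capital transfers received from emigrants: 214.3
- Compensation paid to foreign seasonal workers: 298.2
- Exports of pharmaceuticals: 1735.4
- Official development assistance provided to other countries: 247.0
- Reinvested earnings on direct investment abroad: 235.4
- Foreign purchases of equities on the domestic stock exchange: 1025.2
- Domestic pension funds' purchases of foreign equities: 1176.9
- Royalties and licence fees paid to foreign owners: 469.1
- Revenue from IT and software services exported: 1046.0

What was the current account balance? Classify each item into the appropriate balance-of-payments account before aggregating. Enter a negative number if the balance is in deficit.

Goods: 1735.4 - 1096.7 = 638.7
Services: 1046.0 - 469.1 = 576.9
Primary income: 235.4 - 259.1 - 298.2 - 607.7 = -929.6
Secondary income: -247.0 + 298.4 - 345.3 = -293.9
Current account = 638.7 + 576.9 + (-929.6) + (-293.9) = -7.9
(Excluded from the current account — financial account: sale of domestic government bonds to non-residents 877.4, increase in resident deposits held at foreign banks 475.1, foreign purchases of equities on the domestic stock exchange 1025.2, domestic pension funds' purchases of foreign equities 1176.9; capital account: capital transfers received from emigrants 214.3.)

-7.9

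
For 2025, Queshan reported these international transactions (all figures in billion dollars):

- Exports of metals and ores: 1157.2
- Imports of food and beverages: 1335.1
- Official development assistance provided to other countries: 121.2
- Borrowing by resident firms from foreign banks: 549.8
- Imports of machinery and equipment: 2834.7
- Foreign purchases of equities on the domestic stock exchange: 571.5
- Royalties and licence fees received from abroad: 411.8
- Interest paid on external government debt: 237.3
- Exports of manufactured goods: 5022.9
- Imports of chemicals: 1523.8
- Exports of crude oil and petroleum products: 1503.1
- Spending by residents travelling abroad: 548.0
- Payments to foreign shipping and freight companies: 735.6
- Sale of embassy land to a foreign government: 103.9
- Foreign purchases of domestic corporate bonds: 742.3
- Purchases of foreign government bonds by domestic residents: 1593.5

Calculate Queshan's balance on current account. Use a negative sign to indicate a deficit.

759.3

Goods: -2834.7 - 1523.8 + 5022.9 + 1503.1 - 1335.1 + 1157.2 = 1989.6
Services: -548.0 + 411.8 - 735.6 = -871.8
Primary income: -237.3
Secondary income: -121.2
Current account = 1989.6 + (-871.8) + (-237.3) + (-121.2) = 759.3
(Excluded from the current account — financial account: borrowing by resident firms from foreign banks 549.8, foreign purchases of equities on the domestic stock exchange 571.5, foreign purchases of domestic corporate bonds 742.3, purchases of foreign government bonds by domestic residents 1593.5; capital account: sale of embassy land to a foreign government 103.9.)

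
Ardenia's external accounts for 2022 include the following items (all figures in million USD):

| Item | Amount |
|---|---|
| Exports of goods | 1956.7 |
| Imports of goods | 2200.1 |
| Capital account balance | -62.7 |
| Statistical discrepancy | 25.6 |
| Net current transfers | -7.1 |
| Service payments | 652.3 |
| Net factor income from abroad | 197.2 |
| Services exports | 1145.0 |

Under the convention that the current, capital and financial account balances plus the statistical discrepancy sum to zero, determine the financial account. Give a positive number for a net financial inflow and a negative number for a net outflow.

Goods balance = 1956.7 - 2200.1 = -243.4
Services balance = 1145.0 - 652.3 = 492.7
Trade balance (goods + services) = -243.4 + 492.7 = 249.3
Net primary income = 197.2
Net secondary income = -7.1
Current account = 249.3 + 197.2 + (-7.1) = 439.4
Financial account = -(439.4 + (-62.7) + 25.6) = -402.3

-402.3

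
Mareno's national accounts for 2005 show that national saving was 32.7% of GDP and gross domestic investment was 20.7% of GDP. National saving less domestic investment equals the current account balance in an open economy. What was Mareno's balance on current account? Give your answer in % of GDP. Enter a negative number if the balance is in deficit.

S - I = CA (net lending to the rest of the world).
CA = S - I = 32.7 - 20.7 = 12.0

12.0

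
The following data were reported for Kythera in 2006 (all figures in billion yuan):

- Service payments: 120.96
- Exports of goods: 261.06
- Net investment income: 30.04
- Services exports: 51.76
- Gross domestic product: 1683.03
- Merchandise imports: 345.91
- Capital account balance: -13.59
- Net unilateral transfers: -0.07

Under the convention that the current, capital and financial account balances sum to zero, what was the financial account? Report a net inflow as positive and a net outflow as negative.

137.67

Goods balance = 261.06 - 345.91 = -84.85
Services balance = 51.76 - 120.96 = -69.20
Trade balance (goods + services) = -84.85 + (-69.20) = -154.05
Net primary income = 30.04
Net secondary income = -0.07
Current account = -154.05 + 30.04 + (-0.07) = -124.08
Financial account = -(-124.08 + (-13.59)) = 137.67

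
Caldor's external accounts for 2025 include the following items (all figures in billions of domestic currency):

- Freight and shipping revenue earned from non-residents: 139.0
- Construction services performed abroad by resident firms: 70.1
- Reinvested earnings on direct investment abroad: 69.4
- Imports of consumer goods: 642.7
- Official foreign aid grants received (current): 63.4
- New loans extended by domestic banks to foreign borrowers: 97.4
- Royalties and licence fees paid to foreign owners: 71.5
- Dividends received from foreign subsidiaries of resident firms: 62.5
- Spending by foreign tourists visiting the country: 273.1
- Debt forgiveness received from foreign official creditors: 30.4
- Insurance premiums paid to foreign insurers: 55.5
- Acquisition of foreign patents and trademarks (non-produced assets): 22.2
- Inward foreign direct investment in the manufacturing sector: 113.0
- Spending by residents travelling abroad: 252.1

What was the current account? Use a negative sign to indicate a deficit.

Goods: -642.7
Services: -71.5 - 55.5 + 139.0 + 273.1 - 252.1 + 70.1 = 103.1
Primary income: 69.4 + 62.5 = 131.9
Secondary income: 63.4
Current account = (-642.7) + 103.1 + 131.9 + 63.4 = -344.3
(Excluded from the current account — financial account: new loans extended by domestic banks to foreign borrowers 97.4, inward foreign direct investment in the manufacturing sector 113.0; capital account: debt forgiveness received from foreign official creditors 30.4, acquisition of foreign patents and trademarks (non-produced assets) 22.2.)

-344.3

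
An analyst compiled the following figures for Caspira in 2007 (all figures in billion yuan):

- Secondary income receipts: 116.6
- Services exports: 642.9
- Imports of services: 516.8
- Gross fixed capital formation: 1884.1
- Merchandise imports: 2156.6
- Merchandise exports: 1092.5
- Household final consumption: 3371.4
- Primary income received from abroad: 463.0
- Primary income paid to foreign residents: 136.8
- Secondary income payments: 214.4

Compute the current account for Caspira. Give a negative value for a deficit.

Goods balance = 1092.5 - 2156.6 = -1064.1
Services balance = 642.9 - 516.8 = 126.1
Trade balance (goods + services) = -1064.1 + 126.1 = -938.0
Net primary income = 463.0 - 136.8 = 326.2
Net secondary income = 116.6 - 214.4 = -97.8
Current account = -938.0 + 326.2 + (-97.8) = -709.6

-709.6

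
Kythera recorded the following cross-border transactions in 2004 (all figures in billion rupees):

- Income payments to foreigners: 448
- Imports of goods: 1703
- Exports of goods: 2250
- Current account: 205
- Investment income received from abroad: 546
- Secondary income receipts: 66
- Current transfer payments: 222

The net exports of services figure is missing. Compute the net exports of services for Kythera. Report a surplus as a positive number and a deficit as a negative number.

Current account = goods balance + services balance + net primary income + net secondary income
Sum of the known components = 489
Net exports of services = CA - (known components) = 205 - 489 = -284

-284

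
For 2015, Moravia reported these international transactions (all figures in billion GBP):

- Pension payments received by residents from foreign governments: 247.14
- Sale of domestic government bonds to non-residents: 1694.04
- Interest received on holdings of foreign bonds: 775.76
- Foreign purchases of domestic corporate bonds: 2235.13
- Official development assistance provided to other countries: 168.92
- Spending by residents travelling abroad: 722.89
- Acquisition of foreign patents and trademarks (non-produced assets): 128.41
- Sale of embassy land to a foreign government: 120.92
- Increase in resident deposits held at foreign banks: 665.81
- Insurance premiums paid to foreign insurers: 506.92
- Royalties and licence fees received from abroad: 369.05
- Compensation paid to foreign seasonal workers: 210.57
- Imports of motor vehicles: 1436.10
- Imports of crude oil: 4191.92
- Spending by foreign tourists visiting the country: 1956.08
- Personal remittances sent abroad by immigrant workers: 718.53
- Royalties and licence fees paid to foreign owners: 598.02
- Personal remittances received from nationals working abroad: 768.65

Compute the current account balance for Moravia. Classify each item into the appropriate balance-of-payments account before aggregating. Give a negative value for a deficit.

Goods: -4191.92 - 1436.10 = -5628.02
Services: -598.02 + 1956.08 + 369.05 - 506.92 - 722.89 = 497.30
Primary income: 775.76 - 210.57 = 565.19
Secondary income: 247.14 - 718.53 + 768.65 - 168.92 = 128.34
Current account = (-5628.02) + 497.30 + 565.19 + 128.34 = -4437.19
(Excluded from the current account — financial account: sale of domestic government bonds to non-residents 1694.04, foreign purchases of domestic corporate bonds 2235.13, increase in resident deposits held at foreign banks 665.81; capital account: acquisition of foreign patents and trademarks (non-produced assets) 128.41, sale of embassy land to a foreign government 120.92.)

-4437.19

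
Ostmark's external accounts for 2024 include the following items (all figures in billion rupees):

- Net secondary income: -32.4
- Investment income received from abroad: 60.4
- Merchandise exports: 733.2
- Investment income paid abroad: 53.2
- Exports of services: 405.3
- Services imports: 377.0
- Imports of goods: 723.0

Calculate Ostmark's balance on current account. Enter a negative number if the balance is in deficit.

Goods balance = 733.2 - 723.0 = 10.2
Services balance = 405.3 - 377.0 = 28.3
Trade balance (goods + services) = 10.2 + 28.3 = 38.5
Net primary income = 60.4 - 53.2 = 7.2
Net secondary income = -32.4
Current account = 38.5 + 7.2 + (-32.4) = 13.3

13.3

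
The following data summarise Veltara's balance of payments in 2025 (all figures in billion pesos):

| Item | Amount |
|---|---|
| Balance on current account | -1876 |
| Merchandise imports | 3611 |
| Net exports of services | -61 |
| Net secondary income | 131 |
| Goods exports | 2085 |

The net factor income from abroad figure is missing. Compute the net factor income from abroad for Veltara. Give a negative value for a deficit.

-420

Current account = goods balance + services balance + net primary income + net secondary income
Sum of the known components = -1456
Net factor income from abroad = CA - (known components) = -1876 - (-1456) = -420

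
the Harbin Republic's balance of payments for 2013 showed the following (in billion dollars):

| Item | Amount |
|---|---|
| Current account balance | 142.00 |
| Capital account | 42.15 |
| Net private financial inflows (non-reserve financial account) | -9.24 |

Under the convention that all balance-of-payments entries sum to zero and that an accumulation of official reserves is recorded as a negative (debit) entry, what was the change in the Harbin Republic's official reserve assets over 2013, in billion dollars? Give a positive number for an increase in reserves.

174.91

Official reserve transactions balance = -(142.00 + 42.15 + (-9.24)) = -174.91
An accumulation of reserves is recorded as a debit (negative entry), so the change in the stock of reserves is the negative of that balance.
Change in official reserves = -(-174.91) = 174.91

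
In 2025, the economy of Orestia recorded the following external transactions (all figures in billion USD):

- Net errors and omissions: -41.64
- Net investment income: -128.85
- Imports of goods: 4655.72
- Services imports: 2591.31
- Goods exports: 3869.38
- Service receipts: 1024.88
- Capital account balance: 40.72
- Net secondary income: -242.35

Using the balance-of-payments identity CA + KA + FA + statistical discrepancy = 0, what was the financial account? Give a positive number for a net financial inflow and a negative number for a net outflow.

Goods balance = 3869.38 - 4655.72 = -786.34
Services balance = 1024.88 - 2591.31 = -1566.43
Trade balance (goods + services) = -786.34 + (-1566.43) = -2352.77
Net primary income = -128.85
Net secondary income = -242.35
Current account = -2352.77 + (-128.85) + (-242.35) = -2723.97
Financial account = -(-2723.97 + 40.72 + (-41.64)) = 2724.89

2724.89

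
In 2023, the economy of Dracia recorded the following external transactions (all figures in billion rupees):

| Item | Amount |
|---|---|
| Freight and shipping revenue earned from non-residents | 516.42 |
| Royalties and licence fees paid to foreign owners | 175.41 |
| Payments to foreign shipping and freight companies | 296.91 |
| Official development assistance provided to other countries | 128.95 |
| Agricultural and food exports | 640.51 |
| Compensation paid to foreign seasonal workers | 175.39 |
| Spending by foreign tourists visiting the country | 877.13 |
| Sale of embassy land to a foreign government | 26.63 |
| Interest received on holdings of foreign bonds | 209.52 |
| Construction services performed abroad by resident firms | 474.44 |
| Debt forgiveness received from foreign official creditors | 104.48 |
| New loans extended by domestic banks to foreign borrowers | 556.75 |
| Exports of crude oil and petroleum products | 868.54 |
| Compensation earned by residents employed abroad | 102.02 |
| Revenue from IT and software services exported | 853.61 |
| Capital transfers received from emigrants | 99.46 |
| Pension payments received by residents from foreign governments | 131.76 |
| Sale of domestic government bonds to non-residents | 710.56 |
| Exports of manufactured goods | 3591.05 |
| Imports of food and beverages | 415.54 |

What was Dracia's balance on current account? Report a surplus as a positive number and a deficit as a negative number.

7072.80

Goods: 868.54 - 415.54 + 3591.05 + 640.51 = 4684.56
Services: 877.13 - 175.41 - 296.91 + 474.44 + 516.42 + 853.61 = 2249.28
Primary income: 102.02 + 209.52 - 175.39 = 136.15
Secondary income: -128.95 + 131.76 = 2.81
Current account = 4684.56 + 2249.28 + 136.15 + 2.81 = 7072.80
(Excluded from the current account — capital account: sale of embassy land to a foreign government 26.63, debt forgiveness received from foreign official creditors 104.48, capital transfers received from emigrants 99.46; financial account: new loans extended by domestic banks to foreign borrowers 556.75, sale of domestic government bonds to non-residents 710.56.)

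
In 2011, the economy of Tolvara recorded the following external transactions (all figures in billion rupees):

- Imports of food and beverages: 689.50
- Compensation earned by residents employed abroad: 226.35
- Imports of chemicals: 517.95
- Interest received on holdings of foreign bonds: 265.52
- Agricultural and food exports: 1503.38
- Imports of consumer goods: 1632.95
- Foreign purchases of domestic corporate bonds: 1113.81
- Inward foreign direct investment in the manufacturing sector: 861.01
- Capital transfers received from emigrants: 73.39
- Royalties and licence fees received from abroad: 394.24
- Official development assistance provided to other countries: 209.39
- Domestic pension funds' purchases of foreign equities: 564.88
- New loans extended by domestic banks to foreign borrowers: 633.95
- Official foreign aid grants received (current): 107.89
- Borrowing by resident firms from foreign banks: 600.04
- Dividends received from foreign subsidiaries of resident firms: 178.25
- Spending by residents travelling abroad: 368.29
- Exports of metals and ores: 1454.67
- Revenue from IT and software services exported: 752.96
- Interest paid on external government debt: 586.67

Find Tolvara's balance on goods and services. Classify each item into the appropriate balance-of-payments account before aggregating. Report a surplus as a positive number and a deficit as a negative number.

Goods: 1454.67 - 689.50 + 1503.38 - 1632.95 - 517.95 = 117.65
Services: 394.24 - 368.29 + 752.96 = 778.91
Trade balance = 117.65 + 778.91 = 896.56
(Excluded from the trade balance — primary income: compensation earned by residents employed abroad 226.35, interest received on holdings of foreign bonds 265.52, dividends received from foreign subsidiaries of resident firms 178.25, interest paid on external government debt 586.67; financial account: foreign purchases of domestic corporate bonds 1113.81, inward foreign direct investment in the manufacturing sector 861.01, domestic pension funds' purchases of foreign equities 564.88, new loans extended by domestic banks to foreign borrowers 633.95, borrowing by resident firms from foreign banks 600.04; capital account: capital transfers received from emigrants 73.39; secondary income: official development assistance provided to other countries 209.39, official foreign aid grants received (current) 107.89.)

896.56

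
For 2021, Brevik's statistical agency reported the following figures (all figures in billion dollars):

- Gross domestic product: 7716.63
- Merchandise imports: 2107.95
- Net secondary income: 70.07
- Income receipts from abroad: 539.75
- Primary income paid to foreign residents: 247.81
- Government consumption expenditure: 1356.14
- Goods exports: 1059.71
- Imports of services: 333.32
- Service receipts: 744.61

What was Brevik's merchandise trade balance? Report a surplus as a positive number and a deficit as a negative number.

-1048.24

Goods balance = 1059.71 - 2107.95 = -1048.24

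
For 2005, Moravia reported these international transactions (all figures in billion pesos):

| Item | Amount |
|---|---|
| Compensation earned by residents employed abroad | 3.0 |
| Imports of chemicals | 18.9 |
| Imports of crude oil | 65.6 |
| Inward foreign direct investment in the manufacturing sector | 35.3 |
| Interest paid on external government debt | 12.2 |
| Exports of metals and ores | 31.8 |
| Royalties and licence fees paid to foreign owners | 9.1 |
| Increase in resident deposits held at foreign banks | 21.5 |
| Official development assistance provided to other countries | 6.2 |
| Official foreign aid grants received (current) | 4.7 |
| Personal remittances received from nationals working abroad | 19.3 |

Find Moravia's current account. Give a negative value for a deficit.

-53.2

Goods: 31.8 - 18.9 - 65.6 = -52.7
Services: -9.1
Primary income: 3.0 - 12.2 = -9.2
Secondary income: -6.2 + 4.7 + 19.3 = 17.8
Current account = (-52.7) + (-9.1) + (-9.2) + 17.8 = -53.2
(Excluded from the current account — financial account: inward foreign direct investment in the manufacturing sector 35.3, increase in resident deposits held at foreign banks 21.5.)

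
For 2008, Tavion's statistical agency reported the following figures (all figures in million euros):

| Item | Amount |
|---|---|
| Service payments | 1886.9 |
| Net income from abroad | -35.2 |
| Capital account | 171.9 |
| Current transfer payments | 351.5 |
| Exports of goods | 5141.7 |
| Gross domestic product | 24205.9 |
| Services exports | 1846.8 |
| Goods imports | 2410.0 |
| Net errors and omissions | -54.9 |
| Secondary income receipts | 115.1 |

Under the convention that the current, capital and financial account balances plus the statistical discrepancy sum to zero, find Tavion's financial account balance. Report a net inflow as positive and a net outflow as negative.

Goods balance = 5141.7 - 2410.0 = 2731.7
Services balance = 1846.8 - 1886.9 = -40.1
Trade balance (goods + services) = 2731.7 + (-40.1) = 2691.6
Net primary income = -35.2
Net secondary income = 115.1 - 351.5 = -236.4
Current account = 2691.6 + (-35.2) + (-236.4) = 2420.0
Financial account = -(2420.0 + 171.9 + (-54.9)) = -2537.0

-2537.0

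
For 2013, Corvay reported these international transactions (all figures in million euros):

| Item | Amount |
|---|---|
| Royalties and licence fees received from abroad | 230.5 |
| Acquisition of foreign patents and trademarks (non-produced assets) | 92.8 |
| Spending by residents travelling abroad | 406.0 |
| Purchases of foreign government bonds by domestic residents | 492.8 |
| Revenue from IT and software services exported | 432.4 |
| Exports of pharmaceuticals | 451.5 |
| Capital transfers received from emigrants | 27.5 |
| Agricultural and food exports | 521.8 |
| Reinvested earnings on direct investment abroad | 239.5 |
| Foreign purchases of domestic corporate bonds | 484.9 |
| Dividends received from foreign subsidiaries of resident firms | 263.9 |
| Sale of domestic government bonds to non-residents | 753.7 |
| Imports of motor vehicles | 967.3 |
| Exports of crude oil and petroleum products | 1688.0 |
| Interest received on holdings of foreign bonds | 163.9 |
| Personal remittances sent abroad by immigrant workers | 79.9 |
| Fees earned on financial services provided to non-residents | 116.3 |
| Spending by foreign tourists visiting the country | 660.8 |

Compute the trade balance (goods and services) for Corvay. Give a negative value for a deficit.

Goods: 521.8 - 967.3 + 451.5 + 1688.0 = 1694.0
Services: 116.3 + 660.8 + 230.5 + 432.4 - 406.0 = 1034.0
Trade balance = 1694.0 + 1034.0 = 2728.0
(Excluded from the trade balance — capital account: acquisition of foreign patents and trademarks (non-produced assets) 92.8, capital transfers received from emigrants 27.5; financial account: purchases of foreign government bonds by domestic residents 492.8, foreign purchases of domestic corporate bonds 484.9, sale of domestic government bonds to non-residents 753.7; primary income: reinvested earnings on direct investment abroad 239.5, dividends received from foreign subsidiaries of resident firms 263.9, interest received on holdings of foreign bonds 163.9; secondary income: personal remittances sent abroad by immigrant workers 79.9.)

2728.0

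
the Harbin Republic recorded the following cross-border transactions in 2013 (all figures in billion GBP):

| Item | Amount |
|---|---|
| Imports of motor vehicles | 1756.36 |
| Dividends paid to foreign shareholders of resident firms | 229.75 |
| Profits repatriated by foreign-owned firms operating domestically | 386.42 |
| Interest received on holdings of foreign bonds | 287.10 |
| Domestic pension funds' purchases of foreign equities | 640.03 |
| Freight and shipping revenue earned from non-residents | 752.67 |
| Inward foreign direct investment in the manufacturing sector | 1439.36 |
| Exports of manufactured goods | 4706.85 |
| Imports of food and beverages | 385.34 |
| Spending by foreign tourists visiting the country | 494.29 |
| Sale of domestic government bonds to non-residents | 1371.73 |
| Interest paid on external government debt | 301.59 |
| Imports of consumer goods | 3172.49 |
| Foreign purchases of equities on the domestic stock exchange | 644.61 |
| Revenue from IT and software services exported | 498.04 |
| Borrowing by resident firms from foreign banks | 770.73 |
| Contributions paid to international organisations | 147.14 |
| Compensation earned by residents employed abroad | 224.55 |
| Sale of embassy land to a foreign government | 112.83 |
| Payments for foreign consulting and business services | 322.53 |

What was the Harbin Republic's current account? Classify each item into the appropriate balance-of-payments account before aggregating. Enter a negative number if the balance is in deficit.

Goods: -385.34 + 4706.85 - 3172.49 - 1756.36 = -607.34
Services: 752.67 - 322.53 + 494.29 + 498.04 = 1422.47
Primary income: 224.55 + 287.10 - 229.75 - 386.42 - 301.59 = -406.11
Secondary income: -147.14
Current account = (-607.34) + 1422.47 + (-406.11) + (-147.14) = 261.88
(Excluded from the current account — financial account: domestic pension funds' purchases of foreign equities 640.03, inward foreign direct investment in the manufacturing sector 1439.36, sale of domestic government bonds to non-residents 1371.73, foreign purchases of equities on the domestic stock exchange 644.61, borrowing by resident firms from foreign banks 770.73; capital account: sale of embassy land to a foreign government 112.83.)

261.88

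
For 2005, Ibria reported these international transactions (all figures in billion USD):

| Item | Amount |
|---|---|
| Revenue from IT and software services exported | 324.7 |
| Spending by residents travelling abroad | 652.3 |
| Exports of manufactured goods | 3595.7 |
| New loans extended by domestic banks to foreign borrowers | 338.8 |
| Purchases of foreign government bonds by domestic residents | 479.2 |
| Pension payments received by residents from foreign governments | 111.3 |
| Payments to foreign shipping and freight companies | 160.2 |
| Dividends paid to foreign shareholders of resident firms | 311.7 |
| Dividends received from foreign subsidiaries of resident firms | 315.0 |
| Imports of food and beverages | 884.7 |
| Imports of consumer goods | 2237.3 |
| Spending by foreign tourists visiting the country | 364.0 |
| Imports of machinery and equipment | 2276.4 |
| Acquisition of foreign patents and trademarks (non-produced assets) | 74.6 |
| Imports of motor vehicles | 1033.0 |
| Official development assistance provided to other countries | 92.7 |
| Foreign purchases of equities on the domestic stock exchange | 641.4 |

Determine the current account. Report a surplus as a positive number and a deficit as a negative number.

Goods: -2237.3 - 1033.0 - 884.7 - 2276.4 + 3595.7 = -2835.7
Services: -160.2 + 364.0 + 324.7 - 652.3 = -123.8
Primary income: -311.7 + 315.0 = 3.3
Secondary income: 111.3 - 92.7 = 18.6
Current account = (-2835.7) + (-123.8) + 3.3 + 18.6 = -2937.6
(Excluded from the current account — financial account: new loans extended by domestic banks to foreign borrowers 338.8, purchases of foreign government bonds by domestic residents 479.2, foreign purchases of equities on the domestic stock exchange 641.4; capital account: acquisition of foreign patents and trademarks (non-produced assets) 74.6.)

-2937.6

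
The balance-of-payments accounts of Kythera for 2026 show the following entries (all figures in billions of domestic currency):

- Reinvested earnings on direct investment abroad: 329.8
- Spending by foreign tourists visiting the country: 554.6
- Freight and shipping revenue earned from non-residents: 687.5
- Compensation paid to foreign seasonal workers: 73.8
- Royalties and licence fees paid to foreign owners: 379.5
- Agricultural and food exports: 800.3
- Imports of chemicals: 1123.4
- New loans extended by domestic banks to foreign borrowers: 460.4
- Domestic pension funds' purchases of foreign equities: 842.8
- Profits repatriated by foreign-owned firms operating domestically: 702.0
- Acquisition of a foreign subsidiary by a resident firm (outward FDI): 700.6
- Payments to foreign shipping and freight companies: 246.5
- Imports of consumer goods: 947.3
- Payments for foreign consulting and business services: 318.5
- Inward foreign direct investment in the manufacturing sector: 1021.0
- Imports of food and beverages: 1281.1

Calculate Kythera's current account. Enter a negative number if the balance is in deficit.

Goods: -1281.1 - 1123.4 + 800.3 - 947.3 = -2551.5
Services: 554.6 - 318.5 - 379.5 - 246.5 + 687.5 = 297.6
Primary income: -73.8 - 702.0 + 329.8 = -446.0
Current account = (-2551.5) + 297.6 + (-446.0) = -2699.9
(Excluded from the current account — financial account: new loans extended by domestic banks to foreign borrowers 460.4, domestic pension funds' purchases of foreign equities 842.8, acquisition of a foreign subsidiary by a resident firm (outward FDI) 700.6, inward foreign direct investment in the manufacturing sector 1021.0.)

-2699.9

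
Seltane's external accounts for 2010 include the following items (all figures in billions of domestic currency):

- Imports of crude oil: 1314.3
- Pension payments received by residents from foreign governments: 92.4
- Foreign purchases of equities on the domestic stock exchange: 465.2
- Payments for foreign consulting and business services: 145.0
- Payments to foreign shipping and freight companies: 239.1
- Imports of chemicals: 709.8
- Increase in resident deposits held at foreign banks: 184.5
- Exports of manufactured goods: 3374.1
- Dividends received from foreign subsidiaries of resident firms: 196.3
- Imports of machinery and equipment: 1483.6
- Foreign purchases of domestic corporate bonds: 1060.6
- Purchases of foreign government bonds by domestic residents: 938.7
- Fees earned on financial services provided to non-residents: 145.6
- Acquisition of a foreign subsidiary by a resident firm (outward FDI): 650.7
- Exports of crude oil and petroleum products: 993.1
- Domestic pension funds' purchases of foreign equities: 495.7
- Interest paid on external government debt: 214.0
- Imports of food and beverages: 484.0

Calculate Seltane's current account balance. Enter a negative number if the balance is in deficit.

Goods: -1483.6 - 709.8 + 993.1 - 1314.3 + 3374.1 - 484.0 = 375.5
Services: 145.6 - 239.1 - 145.0 = -238.5
Primary income: 196.3 - 214.0 = -17.7
Secondary income: 92.4
Current account = 375.5 + (-238.5) + (-17.7) + 92.4 = 211.7
(Excluded from the current account — financial account: foreign purchases of equities on the domestic stock exchange 465.2, increase in resident deposits held at foreign banks 184.5, foreign purchases of domestic corporate bonds 1060.6, purchases of foreign government bonds by domestic residents 938.7, acquisition of a foreign subsidiary by a resident firm (outward FDI) 650.7, domestic pension funds' purchases of foreign equities 495.7.)

211.7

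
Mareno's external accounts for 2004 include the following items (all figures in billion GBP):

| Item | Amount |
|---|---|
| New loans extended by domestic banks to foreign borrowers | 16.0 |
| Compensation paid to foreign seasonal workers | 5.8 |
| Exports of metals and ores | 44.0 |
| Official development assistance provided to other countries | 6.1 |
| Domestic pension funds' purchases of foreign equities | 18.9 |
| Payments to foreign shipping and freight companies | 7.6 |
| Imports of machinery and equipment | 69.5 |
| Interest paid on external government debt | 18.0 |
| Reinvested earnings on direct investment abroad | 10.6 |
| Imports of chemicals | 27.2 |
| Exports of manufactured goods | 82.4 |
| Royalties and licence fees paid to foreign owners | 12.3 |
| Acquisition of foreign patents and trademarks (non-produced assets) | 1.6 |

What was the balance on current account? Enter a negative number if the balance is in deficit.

Goods: 44.0 - 69.5 + 82.4 - 27.2 = 29.7
Services: -7.6 - 12.3 = -19.9
Primary income: 10.6 - 18.0 - 5.8 = -13.2
Secondary income: -6.1
Current account = 29.7 + (-19.9) + (-13.2) + (-6.1) = -9.5
(Excluded from the current account — financial account: new loans extended by domestic banks to foreign borrowers 16.0, domestic pension funds' purchases of foreign equities 18.9; capital account: acquisition of foreign patents and trademarks (non-produced assets) 1.6.)

-9.5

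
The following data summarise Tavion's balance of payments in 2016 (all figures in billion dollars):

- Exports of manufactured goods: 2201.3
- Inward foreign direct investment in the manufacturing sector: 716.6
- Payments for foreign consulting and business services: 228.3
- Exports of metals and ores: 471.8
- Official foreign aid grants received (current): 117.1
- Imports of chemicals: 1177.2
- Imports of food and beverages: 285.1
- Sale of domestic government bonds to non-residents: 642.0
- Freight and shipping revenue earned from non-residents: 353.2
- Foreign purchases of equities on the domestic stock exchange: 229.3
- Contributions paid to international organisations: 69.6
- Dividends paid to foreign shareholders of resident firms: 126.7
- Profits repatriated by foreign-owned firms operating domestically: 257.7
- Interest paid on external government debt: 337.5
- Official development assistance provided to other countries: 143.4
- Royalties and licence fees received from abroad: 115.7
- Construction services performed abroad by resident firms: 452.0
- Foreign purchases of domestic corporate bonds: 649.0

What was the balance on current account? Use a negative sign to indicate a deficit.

Goods: -285.1 + 471.8 - 1177.2 + 2201.3 = 1210.8
Services: -228.3 + 115.7 + 353.2 + 452.0 = 692.6
Primary income: -257.7 - 337.5 - 126.7 = -721.9
Secondary income: -143.4 - 69.6 + 117.1 = -95.9
Current account = 1210.8 + 692.6 + (-721.9) + (-95.9) = 1085.6
(Excluded from the current account — financial account: inward foreign direct investment in the manufacturing sector 716.6, sale of domestic government bonds to non-residents 642.0, foreign purchases of equities on the domestic stock exchange 229.3, foreign purchases of domestic corporate bonds 649.0.)

1085.6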